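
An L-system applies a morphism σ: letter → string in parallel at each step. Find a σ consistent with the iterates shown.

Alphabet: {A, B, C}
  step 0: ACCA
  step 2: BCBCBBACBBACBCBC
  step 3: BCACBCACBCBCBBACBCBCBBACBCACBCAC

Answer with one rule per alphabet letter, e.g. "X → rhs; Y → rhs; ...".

A->BB, B->BC, C->AC

  step 2 ⇒ step 3: BCBCBBACBBACBCBC ⇒ BC·AC·BC·AC·BC·BC·BB·AC·BC·BC·BB·AC·BC·AC·BC·AC
    A ↦ BB
    B ↦ BC
    C ↦ AC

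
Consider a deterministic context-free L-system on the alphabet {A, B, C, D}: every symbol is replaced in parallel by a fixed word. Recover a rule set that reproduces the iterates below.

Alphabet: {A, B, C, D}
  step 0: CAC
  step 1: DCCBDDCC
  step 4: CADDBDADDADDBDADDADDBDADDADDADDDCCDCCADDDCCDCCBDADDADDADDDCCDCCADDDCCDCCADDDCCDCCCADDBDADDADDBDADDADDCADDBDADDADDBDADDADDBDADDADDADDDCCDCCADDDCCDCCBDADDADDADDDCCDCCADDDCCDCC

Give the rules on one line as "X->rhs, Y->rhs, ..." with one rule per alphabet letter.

A->BD, B->C, C->DCC, D->ADD

  step 0 ⇒ step 1: CAC ⇒ DCC·BD·DCC
    A ↦ BD
    C ↦ DCC
    B ↦ C  (constrained at step 1)
    D ↦ ADD  (constrained at step 1)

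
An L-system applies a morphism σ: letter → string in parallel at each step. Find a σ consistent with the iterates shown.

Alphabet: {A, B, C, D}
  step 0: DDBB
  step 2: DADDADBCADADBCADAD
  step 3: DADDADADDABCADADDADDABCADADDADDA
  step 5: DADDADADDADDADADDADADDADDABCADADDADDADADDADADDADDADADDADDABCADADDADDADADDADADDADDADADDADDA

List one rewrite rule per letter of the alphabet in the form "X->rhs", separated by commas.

A->D, B->BCA, C->DA, D->DA

  step 2 ⇒ step 3: DADDADBCADADBCADAD ⇒ DA·D·DA·DA·D·DA·BCA·DA·D·DA·D·DA·BCA·DA·D·DA·D·DA
    A ↦ D
    B ↦ BCA
    C ↦ DA
    D ↦ DA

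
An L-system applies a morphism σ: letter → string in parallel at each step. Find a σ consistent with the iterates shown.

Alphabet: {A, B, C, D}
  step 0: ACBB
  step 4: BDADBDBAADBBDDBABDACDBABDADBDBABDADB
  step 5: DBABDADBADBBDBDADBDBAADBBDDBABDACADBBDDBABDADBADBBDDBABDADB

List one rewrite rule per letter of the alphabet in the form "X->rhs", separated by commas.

  step 4 ⇒ step 5: BDADBDBAADBBDDBABDACDBABDADBDBABDADB ⇒ DB·A·BD·A·DB·A·DB·BD·BD·A·DB·DB·A·A·DB·BD·DB·A·BD·AC·A·DB·BD·DB·A·BD·A·DB·A·DB·BD·DB·A·BD·A·DB
    A ↦ BD
    B ↦ DB
    C ↦ AC
    D ↦ A

A->BD, B->DB, C->AC, D->A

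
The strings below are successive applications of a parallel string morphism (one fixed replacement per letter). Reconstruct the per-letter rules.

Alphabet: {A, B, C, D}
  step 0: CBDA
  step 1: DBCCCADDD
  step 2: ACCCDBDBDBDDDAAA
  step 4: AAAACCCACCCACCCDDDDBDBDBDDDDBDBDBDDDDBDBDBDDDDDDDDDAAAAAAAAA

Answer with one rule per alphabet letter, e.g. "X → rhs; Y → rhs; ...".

  step 1 ⇒ step 2: DBCCCADDD ⇒ A·CCC·DB·DB·DB·DDD·A·A·A
    A ↦ DDD
    B ↦ CCC
    C ↦ DB
    D ↦ A

A->DDD, B->CCC, C->DB, D->A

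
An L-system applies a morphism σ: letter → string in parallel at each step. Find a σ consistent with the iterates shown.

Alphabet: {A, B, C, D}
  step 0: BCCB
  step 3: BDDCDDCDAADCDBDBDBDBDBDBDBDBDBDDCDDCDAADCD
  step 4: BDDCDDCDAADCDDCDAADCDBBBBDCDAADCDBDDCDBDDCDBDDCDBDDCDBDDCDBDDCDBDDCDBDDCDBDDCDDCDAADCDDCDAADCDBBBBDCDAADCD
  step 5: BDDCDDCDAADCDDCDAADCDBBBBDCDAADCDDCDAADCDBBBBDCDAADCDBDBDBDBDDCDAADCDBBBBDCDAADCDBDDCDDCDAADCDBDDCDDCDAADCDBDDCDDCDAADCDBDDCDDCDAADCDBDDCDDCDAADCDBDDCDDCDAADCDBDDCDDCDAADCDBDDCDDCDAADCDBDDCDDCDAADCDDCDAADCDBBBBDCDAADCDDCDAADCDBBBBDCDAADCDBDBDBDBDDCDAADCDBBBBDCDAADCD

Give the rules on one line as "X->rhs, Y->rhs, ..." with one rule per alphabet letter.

A->BB, B->BD, C->AA, D->DCD

  step 4 ⇒ step 5: BDDCDDCDAADCDDCDAADCDBBBBDCDAADCDBDDCDBDDCDBDDCDBDDCDBDDCDBDDCDBDDCDBDDCDBDDCDDCDAADCDDCDAADCDBBBBDCDAADCD ⇒ BD·DCD·DCD·AA·DCD·DCD·AA·DCD·BB·BB·DCD·AA·DCD·DCD·AA·DCD·BB·BB·DCD·AA·DCD·BD·BD·BD·BD·DCD·AA·DCD·BB·BB·DCD·AA·DCD·BD·DCD·DCD·AA·DCD·BD·DCD·DCD·AA·DCD·BD·DCD·DCD·AA·DCD·BD·DCD·DCD·AA·DCD·BD·DCD·DCD·AA·DCD·BD·DCD·DCD·AA·DCD·BD·DCD·DCD·AA·DCD·BD·DCD·DCD·AA·DCD·BD·DCD·DCD·AA·DCD·DCD·AA·DCD·BB·BB·DCD·AA·DCD·DCD·AA·DCD·BB·BB·DCD·AA·DCD·BD·BD·BD·BD·DCD·AA·DCD·BB·BB·DCD·AA·DCD
    A ↦ BB
    B ↦ BD
    C ↦ AA
    D ↦ DCD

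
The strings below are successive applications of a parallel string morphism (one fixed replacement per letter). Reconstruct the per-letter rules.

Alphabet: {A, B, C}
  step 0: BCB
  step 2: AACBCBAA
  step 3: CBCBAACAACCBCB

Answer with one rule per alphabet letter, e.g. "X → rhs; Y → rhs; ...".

  step 2 ⇒ step 3: AACBCBAA ⇒ CB·CB·AA·C·AA·C·CB·CB
    A ↦ CB
    B ↦ C
    C ↦ AA

A->CB, B->C, C->AA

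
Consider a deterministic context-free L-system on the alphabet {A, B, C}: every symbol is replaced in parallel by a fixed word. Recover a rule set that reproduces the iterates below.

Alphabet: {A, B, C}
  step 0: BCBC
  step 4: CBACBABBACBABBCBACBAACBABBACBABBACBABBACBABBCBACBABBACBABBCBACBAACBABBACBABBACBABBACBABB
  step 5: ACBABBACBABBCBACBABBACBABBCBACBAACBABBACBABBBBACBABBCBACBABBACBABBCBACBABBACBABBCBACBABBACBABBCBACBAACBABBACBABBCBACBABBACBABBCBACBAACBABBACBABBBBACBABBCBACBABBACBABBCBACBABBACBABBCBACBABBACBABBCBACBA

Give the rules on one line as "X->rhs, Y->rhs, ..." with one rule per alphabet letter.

A->BB, B->CBA, C->A

  step 4 ⇒ step 5: CBACBABBACBABBCBACBAACBABBACBABBACBABBACBABBCBACBABBACBABBCBACBAACBABBACBABBACBABBACBABB ⇒ A·CBA·BB·A·CBA·BB·CBA·CBA·BB·A·CBA·BB·CBA·CBA·A·CBA·BB·A·CBA·BB·BB·A·CBA·BB·CBA·CBA·BB·A·CBA·BB·CBA·CBA·BB·A·CBA·BB·CBA·CBA·BB·A·CBA·BB·CBA·CBA·A·CBA·BB·A·CBA·BB·CBA·CBA·BB·A·CBA·BB·CBA·CBA·A·CBA·BB·A·CBA·BB·BB·A·CBA·BB·CBA·CBA·BB·A·CBA·BB·CBA·CBA·BB·A·CBA·BB·CBA·CBA·BB·A·CBA·BB·CBA·CBA
    A ↦ BB
    B ↦ CBA
    C ↦ A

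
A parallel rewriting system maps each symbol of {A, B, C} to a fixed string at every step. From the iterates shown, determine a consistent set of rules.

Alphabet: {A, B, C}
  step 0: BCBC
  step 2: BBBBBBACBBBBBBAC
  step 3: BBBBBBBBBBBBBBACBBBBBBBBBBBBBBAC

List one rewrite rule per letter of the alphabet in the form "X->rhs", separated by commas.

  step 2 ⇒ step 3: BBBBBBACBBBBBBAC ⇒ BB·BB·BB·BB·BB·BB·BB·AC·BB·BB·BB·BB·BB·BB·BB·AC
    A ↦ BB
    B ↦ BB
    C ↦ AC

A->BB, B->BB, C->AC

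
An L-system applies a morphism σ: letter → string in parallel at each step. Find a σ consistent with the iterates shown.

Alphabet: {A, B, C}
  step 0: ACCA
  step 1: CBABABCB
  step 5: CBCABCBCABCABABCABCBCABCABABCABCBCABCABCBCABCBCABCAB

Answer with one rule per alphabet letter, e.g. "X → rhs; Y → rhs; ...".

A->CB, B->C, C->AB

  step 0 ⇒ step 1: ACCA ⇒ CB·AB·AB·CB
    A ↦ CB
    C ↦ AB
    B ↦ C  (constrained at step 1)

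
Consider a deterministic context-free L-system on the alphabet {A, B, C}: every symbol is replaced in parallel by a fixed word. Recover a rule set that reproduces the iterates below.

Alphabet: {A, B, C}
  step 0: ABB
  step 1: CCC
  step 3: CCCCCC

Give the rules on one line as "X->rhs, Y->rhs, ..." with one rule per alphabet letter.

  step 0 ⇒ step 1: ABB ⇒ C·C·C
    A ↦ C
    B ↦ C
    C ↦ BA  (constrained at step 1)

A->C, B->C, C->BA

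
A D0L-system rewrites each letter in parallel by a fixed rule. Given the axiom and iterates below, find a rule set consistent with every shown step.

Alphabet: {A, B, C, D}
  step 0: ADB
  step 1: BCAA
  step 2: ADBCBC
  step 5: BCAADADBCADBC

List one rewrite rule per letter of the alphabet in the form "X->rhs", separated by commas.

A->BC, B->A, C->D, D->A

  step 1 ⇒ step 2: BCAA ⇒ A·D·BC·BC
    A ↦ BC
    B ↦ A
    C ↦ D
  step 0 ⇒ step 1: ADB ⇒ BC·A·A
    D ↦ A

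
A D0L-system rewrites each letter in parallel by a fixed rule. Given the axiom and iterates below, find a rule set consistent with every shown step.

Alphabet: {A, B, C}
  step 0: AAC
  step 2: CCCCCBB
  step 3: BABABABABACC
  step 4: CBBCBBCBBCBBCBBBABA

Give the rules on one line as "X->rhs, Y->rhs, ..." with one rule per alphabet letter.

  step 3 ⇒ step 4: BABABABABACC ⇒ C·BB·C·BB·C·BB·C·BB·C·BB·BA·BA
    A ↦ BB
    B ↦ C
    C ↦ BA

A->BB, B->C, C->BA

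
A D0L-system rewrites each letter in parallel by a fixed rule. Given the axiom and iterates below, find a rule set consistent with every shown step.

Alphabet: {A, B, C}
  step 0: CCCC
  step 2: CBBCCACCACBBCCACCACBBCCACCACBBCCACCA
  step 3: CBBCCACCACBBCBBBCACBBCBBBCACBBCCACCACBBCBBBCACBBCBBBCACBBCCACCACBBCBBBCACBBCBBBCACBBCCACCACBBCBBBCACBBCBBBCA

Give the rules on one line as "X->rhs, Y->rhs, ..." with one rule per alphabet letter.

A->BCA, B->CCA, C->CBB

  step 2 ⇒ step 3: CBBCCACCACBBCCACCACBBCCACCACBBCCACCA ⇒ CBB·CCA·CCA·CBB·CBB·BCA·CBB·CBB·BCA·CBB·CCA·CCA·CBB·CBB·BCA·CBB·CBB·BCA·CBB·CCA·CCA·CBB·CBB·BCA·CBB·CBB·BCA·CBB·CCA·CCA·CBB·CBB·BCA·CBB·CBB·BCA
    A ↦ BCA
    B ↦ CCA
    C ↦ CBB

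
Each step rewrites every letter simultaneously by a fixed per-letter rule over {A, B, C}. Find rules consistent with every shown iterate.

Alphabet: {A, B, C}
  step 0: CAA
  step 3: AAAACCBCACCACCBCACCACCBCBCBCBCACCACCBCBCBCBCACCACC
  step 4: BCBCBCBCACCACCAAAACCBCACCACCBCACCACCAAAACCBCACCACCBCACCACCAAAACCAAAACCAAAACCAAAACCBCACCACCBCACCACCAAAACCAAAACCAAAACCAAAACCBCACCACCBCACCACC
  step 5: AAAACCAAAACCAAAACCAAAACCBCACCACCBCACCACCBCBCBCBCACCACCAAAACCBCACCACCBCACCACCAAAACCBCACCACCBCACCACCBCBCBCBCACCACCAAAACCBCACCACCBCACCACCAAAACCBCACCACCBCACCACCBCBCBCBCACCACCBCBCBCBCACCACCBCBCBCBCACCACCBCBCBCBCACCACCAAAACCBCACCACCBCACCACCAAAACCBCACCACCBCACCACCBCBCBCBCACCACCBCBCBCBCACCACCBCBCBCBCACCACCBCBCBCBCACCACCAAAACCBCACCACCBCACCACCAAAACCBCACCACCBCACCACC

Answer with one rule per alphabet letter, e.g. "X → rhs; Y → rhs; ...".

A->BC, B->AAA, C->ACC

  step 4 ⇒ step 5: BCBCBCBCACCACCAAAACCBCACCACCBCACCACCAAAACCBCACCACCBCACCACCAAAACCAAAACCAAAACCAAAACCBCACCACCBCACCACCAAAACCAAAACCAAAACCAAAACCBCACCACCBCACCACC ⇒ AAA·ACC·AAA·ACC·AAA·ACC·AAA·ACC·BC·ACC·ACC·BC·ACC·ACC·BC·BC·BC·BC·ACC·ACC·AAA·ACC·BC·ACC·ACC·BC·ACC·ACC·AAA·ACC·BC·ACC·ACC·BC·ACC·ACC·BC·BC·BC·BC·ACC·ACC·AAA·ACC·BC·ACC·ACC·BC·ACC·ACC·AAA·ACC·BC·ACC·ACC·BC·ACC·ACC·BC·BC·BC·BC·ACC·ACC·BC·BC·BC·BC·ACC·ACC·BC·BC·BC·BC·ACC·ACC·BC·BC·BC·BC·ACC·ACC·AAA·ACC·BC·ACC·ACC·BC·ACC·ACC·AAA·ACC·BC·ACC·ACC·BC·ACC·ACC·BC·BC·BC·BC·ACC·ACC·BC·BC·BC·BC·ACC·ACC·BC·BC·BC·BC·ACC·ACC·BC·BC·BC·BC·ACC·ACC·AAA·ACC·BC·ACC·ACC·BC·ACC·ACC·AAA·ACC·BC·ACC·ACC·BC·ACC·ACC
    A ↦ BC
    B ↦ AAA
    C ↦ ACC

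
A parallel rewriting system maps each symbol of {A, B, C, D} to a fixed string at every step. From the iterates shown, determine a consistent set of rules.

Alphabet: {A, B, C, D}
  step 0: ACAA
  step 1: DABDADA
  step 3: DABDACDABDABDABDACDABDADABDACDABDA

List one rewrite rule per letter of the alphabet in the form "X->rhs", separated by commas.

  step 0 ⇒ step 1: ACAA ⇒ DA·B·DA·DA
    A ↦ DA
    C ↦ B
    B ↦ C  (constrained at step 1)
    D ↦ DAB  (constrained at step 1)

A->DA, B->C, C->B, D->DAB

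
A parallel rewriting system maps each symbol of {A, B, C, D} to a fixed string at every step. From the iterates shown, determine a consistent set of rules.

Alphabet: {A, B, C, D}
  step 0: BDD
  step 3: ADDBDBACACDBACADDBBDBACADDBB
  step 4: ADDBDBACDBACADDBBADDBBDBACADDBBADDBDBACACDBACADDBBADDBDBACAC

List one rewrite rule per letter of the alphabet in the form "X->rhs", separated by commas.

A->AD, B->AC, C->DBB, D->DB

  step 3 ⇒ step 4: ADDBDBACACDBACADDBBDBACADDBB ⇒ AD·DB·DB·AC·DB·AC·AD·DBB·AD·DBB·DB·AC·AD·DBB·AD·DB·DB·AC·AC·DB·AC·AD·DBB·AD·DB·DB·AC·AC
    A ↦ AD
    B ↦ AC
    C ↦ DBB
    D ↦ DB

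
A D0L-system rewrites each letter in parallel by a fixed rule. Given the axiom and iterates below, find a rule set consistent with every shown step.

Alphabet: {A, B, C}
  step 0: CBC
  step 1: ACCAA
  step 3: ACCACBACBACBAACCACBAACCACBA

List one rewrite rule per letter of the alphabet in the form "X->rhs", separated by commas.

A->CBA, B->CCA, C->A

  step 0 ⇒ step 1: CBC ⇒ A·CCA·A
    B ↦ CCA
    C ↦ A
    A ↦ CBA  (constrained at step 1)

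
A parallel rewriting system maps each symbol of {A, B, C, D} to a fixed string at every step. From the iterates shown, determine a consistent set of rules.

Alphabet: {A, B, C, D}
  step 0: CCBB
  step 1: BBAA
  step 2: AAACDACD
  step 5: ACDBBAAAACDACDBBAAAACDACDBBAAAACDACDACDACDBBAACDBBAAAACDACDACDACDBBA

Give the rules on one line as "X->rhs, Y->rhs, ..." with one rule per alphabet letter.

A->ACD, B->A, C->B, D->BA

  step 1 ⇒ step 2: BBAA ⇒ A·A·ACD·ACD
    A ↦ ACD
    B ↦ A
  step 0 ⇒ step 1: CCBB ⇒ B·B·A·A
    C ↦ B
    D ↦ BA  (constrained at step 2)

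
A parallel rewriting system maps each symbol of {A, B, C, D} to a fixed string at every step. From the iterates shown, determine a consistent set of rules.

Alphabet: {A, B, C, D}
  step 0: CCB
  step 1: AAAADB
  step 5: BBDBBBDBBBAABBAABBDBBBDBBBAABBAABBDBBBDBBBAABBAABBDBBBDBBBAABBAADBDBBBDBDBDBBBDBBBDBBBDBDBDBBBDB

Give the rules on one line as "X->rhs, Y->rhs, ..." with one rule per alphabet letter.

A->DC, B->DB, C->AA, D->BB

  step 0 ⇒ step 1: CCB ⇒ AA·AA·DB
    B ↦ DB
    C ↦ AA
    A ↦ DC  (constrained at step 1)
    D ↦ BB  (constrained at step 1)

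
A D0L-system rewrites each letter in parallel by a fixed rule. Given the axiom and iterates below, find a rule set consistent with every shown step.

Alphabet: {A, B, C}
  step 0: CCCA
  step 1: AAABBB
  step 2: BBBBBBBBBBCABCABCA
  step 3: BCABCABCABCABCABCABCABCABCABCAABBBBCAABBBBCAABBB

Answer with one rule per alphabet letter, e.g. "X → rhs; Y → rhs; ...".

  step 2 ⇒ step 3: BBBBBBBBBBCABCABCA ⇒ BCA·BCA·BCA·BCA·BCA·BCA·BCA·BCA·BCA·BCA·A·BBB·BCA·A·BBB·BCA·A·BBB
    A ↦ BBB
    B ↦ BCA
    C ↦ A

A->BBB, B->BCA, C->A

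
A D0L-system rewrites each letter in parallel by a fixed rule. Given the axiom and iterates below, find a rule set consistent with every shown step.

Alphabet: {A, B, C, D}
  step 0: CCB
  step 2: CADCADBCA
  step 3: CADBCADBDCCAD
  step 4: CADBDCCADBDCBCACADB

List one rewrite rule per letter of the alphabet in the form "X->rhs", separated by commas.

  step 3 ⇒ step 4: CADBCADBDCCAD ⇒ CA·D·B·DC·CA·D·B·DC·B·CA·CA·D·B
    A ↦ D
    B ↦ DC
    C ↦ CA
    D ↦ B

A->D, B->DC, C->CA, D->B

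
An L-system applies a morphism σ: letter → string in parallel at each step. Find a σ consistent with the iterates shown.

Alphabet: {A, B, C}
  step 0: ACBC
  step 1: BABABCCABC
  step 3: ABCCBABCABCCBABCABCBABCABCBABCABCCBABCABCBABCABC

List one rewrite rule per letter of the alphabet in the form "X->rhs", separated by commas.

  step 0 ⇒ step 1: ACBC ⇒ BAB·ABC·C·ABC
    A ↦ BAB
    B ↦ C
    C ↦ ABC

A->BAB, B->C, C->ABC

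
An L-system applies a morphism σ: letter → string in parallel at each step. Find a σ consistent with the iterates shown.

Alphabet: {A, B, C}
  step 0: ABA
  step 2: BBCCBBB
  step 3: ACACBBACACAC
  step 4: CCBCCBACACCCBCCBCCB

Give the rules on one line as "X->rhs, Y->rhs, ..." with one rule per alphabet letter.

A->CC, B->AC, C->B

  step 3 ⇒ step 4: ACACBBACACAC ⇒ CC·B·CC·B·AC·AC·CC·B·CC·B·CC·B
    A ↦ CC
    B ↦ AC
    C ↦ B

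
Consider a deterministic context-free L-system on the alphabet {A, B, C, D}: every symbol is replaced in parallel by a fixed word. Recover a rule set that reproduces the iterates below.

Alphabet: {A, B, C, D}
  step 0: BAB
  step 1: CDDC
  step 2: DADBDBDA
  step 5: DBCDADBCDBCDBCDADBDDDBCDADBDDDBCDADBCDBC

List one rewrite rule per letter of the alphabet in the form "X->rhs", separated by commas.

A->DD, B->C, C->DA, D->DB

  step 1 ⇒ step 2: CDDC ⇒ DA·DB·DB·DA
    C ↦ DA
    D ↦ DB
  step 0 ⇒ step 1: BAB ⇒ C·DD·C
    A ↦ DD
  step 0 ⇒ step 1: BAB ⇒ C·DD·C
    B ↦ C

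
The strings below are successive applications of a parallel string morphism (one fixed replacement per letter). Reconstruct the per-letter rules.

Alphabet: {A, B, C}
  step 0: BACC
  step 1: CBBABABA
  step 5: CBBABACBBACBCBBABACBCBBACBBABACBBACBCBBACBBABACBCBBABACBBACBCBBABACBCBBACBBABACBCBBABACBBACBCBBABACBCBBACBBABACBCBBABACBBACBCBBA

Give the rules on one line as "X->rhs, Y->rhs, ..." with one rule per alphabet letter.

A->BA, B->CB, C->BA

  step 0 ⇒ step 1: BACC ⇒ CB·BA·BA·BA
    A ↦ BA
    B ↦ CB
    C ↦ BA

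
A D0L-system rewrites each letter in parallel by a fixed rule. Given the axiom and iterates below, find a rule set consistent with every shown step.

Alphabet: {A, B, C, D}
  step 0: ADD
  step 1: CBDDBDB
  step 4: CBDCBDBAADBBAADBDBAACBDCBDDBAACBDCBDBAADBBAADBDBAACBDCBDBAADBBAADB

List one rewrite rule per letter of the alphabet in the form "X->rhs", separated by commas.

  step 0 ⇒ step 1: ADD ⇒ CBD·DB·DB
    A ↦ CBD
    D ↦ DB
    B ↦ AA  (constrained at step 1)
    C ↦ B  (constrained at step 1)

A->CBD, B->AA, C->B, D->DB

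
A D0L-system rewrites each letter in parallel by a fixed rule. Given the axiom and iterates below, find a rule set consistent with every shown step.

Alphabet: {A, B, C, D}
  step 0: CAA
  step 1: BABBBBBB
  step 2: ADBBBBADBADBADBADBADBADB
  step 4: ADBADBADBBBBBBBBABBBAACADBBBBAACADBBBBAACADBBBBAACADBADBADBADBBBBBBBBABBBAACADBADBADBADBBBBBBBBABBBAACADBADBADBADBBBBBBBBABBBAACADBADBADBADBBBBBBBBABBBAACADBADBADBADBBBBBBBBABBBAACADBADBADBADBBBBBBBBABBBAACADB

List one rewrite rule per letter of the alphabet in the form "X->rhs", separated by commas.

  step 1 ⇒ step 2: BABBBBBB ⇒ ADB·BBB·ADB·ADB·ADB·ADB·ADB·ADB
    A ↦ BBB
    B ↦ ADB
  step 0 ⇒ step 1: CAA ⇒ BA·BBB·BBB
    C ↦ BA
    D ↦ AAC  (constrained at step 2)

A->BBB, B->ADB, C->BA, D->AAC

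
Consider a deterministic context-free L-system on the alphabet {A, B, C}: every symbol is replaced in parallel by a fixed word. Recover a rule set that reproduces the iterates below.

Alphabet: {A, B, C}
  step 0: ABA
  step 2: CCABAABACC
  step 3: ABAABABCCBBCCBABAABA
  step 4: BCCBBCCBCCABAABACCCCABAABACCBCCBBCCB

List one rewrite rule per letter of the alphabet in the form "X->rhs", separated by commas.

A->B, B->CC, C->ABA

  step 3 ⇒ step 4: ABAABABCCBBCCBABAABA ⇒ B·CC·B·B·CC·B·CC·ABA·ABA·CC·CC·ABA·ABA·CC·B·CC·B·B·CC·B
    A ↦ B
    B ↦ CC
    C ↦ ABA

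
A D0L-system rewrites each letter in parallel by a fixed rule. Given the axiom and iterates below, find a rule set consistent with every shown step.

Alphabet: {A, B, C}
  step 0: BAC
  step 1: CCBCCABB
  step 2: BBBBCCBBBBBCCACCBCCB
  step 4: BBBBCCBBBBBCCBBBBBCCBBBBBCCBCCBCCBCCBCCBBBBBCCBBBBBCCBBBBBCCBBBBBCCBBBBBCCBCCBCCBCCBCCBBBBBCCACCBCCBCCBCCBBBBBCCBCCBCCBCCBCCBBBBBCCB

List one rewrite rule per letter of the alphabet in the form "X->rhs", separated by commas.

  step 1 ⇒ step 2: CCBCCABB ⇒ BB·BB·CCB·BB·BB·CCA·CCB·CCB
    A ↦ CCA
    B ↦ CCB
    C ↦ BB

A->CCA, B->CCB, C->BB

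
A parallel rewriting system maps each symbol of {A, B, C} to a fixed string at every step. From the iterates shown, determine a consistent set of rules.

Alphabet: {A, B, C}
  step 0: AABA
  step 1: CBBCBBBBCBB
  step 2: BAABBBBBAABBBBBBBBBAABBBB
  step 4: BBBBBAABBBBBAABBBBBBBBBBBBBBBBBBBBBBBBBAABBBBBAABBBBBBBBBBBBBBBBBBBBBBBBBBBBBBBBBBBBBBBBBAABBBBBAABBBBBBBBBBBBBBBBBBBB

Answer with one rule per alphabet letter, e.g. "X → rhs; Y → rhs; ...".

A->CBB, B->BB, C->BAA

  step 1 ⇒ step 2: CBBCBBBBCBB ⇒ BAA·BB·BB·BAA·BB·BB·BB·BB·BAA·BB·BB
    B ↦ BB
    C ↦ BAA
  step 0 ⇒ step 1: AABA ⇒ CBB·CBB·BB·CBB
    A ↦ CBB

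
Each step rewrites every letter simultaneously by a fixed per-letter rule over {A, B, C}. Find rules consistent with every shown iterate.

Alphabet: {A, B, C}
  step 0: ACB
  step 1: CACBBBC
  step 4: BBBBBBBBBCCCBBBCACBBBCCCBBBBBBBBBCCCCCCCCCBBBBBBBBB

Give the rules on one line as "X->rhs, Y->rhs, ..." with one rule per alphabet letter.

  step 0 ⇒ step 1: ACB ⇒ CAC·BBB·C
    A ↦ CAC
    B ↦ C
    C ↦ BBB

A->CAC, B->C, C->BBB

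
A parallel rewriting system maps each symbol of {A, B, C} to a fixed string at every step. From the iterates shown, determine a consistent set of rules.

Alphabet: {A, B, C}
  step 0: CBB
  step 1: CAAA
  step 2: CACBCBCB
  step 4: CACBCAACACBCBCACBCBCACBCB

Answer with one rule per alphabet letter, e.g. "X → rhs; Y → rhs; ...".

  step 1 ⇒ step 2: CAAA ⇒ CA·CB·CB·CB
    A ↦ CB
    C ↦ CA
  step 0 ⇒ step 1: CBB ⇒ CA·A·A
    B ↦ A

A->CB, B->A, C->CA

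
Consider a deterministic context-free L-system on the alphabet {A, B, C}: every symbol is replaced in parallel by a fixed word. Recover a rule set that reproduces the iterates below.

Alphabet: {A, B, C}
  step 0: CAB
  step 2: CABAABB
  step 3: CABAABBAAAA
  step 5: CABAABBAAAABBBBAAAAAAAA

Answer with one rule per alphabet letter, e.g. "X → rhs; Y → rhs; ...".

A->B, B->AA, C->CA

  step 2 ⇒ step 3: CABAABB ⇒ CA·B·AA·B·B·AA·AA
    A ↦ B
    B ↦ AA
    C ↦ CA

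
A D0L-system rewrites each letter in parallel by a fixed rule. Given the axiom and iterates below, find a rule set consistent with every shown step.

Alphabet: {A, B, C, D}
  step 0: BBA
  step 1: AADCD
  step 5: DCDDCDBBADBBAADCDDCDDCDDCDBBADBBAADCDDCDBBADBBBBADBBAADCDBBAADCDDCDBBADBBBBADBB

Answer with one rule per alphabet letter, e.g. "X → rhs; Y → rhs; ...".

  step 0 ⇒ step 1: BBA ⇒ A·A·DCD
    A ↦ DCD
    B ↦ A
    C ↦ AD  (constrained at step 1)
    D ↦ BB  (constrained at step 1)

A->DCD, B->A, C->AD, D->BB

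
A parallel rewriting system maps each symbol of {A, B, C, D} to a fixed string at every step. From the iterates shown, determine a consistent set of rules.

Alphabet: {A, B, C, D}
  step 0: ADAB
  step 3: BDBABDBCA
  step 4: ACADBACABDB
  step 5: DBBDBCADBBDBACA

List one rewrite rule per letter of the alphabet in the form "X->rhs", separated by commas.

  step 4 ⇒ step 5: ACADBACABDB ⇒ DB·B·DB·C·A·DB·B·DB·A·C·A
    A ↦ DB
    B ↦ A
    C ↦ B
    D ↦ C

A->DB, B->A, C->B, D->C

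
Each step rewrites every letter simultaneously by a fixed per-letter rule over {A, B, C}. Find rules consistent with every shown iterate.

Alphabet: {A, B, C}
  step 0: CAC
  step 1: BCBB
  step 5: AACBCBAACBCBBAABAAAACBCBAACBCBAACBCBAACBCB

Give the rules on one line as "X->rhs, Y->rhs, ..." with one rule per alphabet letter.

  step 0 ⇒ step 1: CAC ⇒ B·CB·B
    A ↦ CB
    C ↦ B
    B ↦ AA  (constrained at step 1)

A->CB, B->AA, C->B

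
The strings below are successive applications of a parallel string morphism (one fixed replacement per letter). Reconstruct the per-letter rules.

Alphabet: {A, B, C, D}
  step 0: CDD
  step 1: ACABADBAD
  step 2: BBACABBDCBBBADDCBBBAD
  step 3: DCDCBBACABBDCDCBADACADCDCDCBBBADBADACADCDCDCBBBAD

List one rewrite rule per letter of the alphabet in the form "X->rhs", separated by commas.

  step 2 ⇒ step 3: BBACABBDCBBBADDCBBBAD ⇒ DC·DC·BB·ACA·BB·DC·DC·BAD·ACA·DC·DC·DC·BB·BAD·BAD·ACA·DC·DC·DC·BB·BAD
    A ↦ BB
    B ↦ DC
    C ↦ ACA
    D ↦ BAD

A->BB, B->DC, C->ACA, D->BAD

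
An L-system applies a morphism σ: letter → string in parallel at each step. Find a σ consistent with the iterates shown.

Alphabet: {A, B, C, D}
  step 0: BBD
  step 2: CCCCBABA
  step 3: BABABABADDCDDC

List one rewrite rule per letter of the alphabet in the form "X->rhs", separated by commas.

  step 2 ⇒ step 3: CCCCBABA ⇒ BA·BA·BA·BA·D·DC·D·DC
    A ↦ DC
    B ↦ D
    C ↦ BA
    D ↦ CC  (constrained at step 0)

A->DC, B->D, C->BA, D->CC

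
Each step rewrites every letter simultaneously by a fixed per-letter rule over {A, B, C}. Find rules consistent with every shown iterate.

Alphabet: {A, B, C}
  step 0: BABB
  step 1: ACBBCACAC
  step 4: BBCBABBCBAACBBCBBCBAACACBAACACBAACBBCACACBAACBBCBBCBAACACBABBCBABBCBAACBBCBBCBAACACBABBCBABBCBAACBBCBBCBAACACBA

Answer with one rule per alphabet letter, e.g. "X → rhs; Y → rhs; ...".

  step 0 ⇒ step 1: BABB ⇒ AC·BBC·AC·AC
    A ↦ BBC
    B ↦ AC
    C ↦ BA  (constrained at step 1)

A->BBC, B->AC, C->BA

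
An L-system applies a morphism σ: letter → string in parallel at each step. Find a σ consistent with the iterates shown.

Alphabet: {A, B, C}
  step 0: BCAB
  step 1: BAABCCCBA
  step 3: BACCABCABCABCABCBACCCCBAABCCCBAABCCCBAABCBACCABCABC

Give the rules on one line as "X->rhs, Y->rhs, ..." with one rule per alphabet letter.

  step 0 ⇒ step 1: BCAB ⇒ BA·ABC·CC·BA
    A ↦ CC
    B ↦ BA
    C ↦ ABC

A->CC, B->BA, C->ABC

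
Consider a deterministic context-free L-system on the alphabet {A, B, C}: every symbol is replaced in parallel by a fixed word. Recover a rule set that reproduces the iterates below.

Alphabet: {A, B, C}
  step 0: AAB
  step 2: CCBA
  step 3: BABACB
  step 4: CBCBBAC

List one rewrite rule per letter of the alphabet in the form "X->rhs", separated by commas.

A->B, B->C, C->BA

  step 3 ⇒ step 4: BABACB ⇒ C·B·C·B·BA·C
    A ↦ B
    B ↦ C
    C ↦ BA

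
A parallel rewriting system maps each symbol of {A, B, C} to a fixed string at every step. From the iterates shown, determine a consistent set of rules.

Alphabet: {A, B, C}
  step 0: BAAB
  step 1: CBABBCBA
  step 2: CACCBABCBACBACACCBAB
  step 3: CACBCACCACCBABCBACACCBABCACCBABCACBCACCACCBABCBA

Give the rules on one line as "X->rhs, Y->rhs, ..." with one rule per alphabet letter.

  step 2 ⇒ step 3: CACCBABCBACBACACCBAB ⇒ CAC·B·CAC·CAC·CBA·B·CBA·CAC·CBA·B·CAC·CBA·B·CAC·B·CAC·CAC·CBA·B·CBA
    A ↦ B
    B ↦ CBA
    C ↦ CAC

A->B, B->CBA, C->CAC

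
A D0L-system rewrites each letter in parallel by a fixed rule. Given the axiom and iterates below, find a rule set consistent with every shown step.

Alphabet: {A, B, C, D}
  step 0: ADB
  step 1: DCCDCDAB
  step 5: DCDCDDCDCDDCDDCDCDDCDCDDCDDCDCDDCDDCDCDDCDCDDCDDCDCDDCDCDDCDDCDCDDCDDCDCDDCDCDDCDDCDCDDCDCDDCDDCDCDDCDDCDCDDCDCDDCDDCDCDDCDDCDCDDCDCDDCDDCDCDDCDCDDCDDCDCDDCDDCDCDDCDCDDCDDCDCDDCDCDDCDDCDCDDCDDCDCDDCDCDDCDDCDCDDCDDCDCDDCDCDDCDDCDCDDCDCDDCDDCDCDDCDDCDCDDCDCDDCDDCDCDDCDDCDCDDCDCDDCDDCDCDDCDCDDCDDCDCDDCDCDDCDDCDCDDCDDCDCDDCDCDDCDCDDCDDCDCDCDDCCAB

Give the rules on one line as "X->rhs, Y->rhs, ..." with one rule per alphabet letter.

A->DCC, B->AB, C->CD, D->DCD

  step 0 ⇒ step 1: ADB ⇒ DCC·DCD·AB
    A ↦ DCC
    B ↦ AB
    D ↦ DCD
    C ↦ CD  (constrained at step 1)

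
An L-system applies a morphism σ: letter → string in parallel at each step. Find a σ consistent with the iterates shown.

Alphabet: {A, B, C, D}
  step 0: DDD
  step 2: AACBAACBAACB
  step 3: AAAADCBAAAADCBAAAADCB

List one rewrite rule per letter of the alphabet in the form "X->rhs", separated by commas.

  step 2 ⇒ step 3: AACBAACBAACB ⇒ AA·AA·D·CB·AA·AA·D·CB·AA·AA·D·CB
    A ↦ AA
    B ↦ CB
    C ↦ D
    D ↦ AB  (constrained at step 0)

A->AA, B->CB, C->D, D->AB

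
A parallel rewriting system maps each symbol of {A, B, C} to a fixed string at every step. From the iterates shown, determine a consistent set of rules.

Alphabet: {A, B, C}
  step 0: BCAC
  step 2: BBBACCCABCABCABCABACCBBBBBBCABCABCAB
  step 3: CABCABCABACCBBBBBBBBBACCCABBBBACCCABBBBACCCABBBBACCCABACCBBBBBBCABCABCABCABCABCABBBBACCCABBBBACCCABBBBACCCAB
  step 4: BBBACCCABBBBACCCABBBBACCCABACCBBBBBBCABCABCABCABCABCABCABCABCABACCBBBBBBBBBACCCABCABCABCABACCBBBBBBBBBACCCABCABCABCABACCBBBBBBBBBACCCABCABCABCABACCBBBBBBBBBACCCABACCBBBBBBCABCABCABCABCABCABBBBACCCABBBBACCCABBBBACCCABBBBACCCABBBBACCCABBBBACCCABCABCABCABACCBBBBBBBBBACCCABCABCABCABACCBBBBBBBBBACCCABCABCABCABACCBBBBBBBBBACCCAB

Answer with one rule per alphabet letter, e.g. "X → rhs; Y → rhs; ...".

A->ACC, B->CAB, C->BBB

  step 3 ⇒ step 4: CABCABCABACCBBBBBBBBBACCCABBBBACCCABBBBACCCABBBBACCCABACCBBBBBBCABCABCABCABCABCABBBBACCCABBBBACCCABBBBACCCAB ⇒ BBB·ACC·CAB·BBB·ACC·CAB·BBB·ACC·CAB·ACC·BBB·BBB·CAB·CAB·CAB·CAB·CAB·CAB·CAB·CAB·CAB·ACC·BBB·BBB·BBB·ACC·CAB·CAB·CAB·CAB·ACC·BBB·BBB·BBB·ACC·CAB·CAB·CAB·CAB·ACC·BBB·BBB·BBB·ACC·CAB·CAB·CAB·CAB·ACC·BBB·BBB·BBB·ACC·CAB·ACC·BBB·BBB·CAB·CAB·CAB·CAB·CAB·CAB·BBB·ACC·CAB·BBB·ACC·CAB·BBB·ACC·CAB·BBB·ACC·CAB·BBB·ACC·CAB·BBB·ACC·CAB·CAB·CAB·CAB·ACC·BBB·BBB·BBB·ACC·CAB·CAB·CAB·CAB·ACC·BBB·BBB·BBB·ACC·CAB·CAB·CAB·CAB·ACC·BBB·BBB·BBB·ACC·CAB
    A ↦ ACC
    B ↦ CAB
    C ↦ BBB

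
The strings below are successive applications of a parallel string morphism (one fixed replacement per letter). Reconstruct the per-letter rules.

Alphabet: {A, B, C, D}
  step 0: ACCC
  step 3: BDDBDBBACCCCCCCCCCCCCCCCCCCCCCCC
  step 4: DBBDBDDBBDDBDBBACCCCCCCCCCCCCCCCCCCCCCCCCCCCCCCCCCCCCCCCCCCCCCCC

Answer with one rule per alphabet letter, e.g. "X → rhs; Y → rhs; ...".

  step 3 ⇒ step 4: BDDBDBBACCCCCCCCCCCCCCCCCCCCCCCC ⇒ DB·BD·BD·DB·BD·DB·DB·BA·CC·CC·CC·CC·CC·CC·CC·CC·CC·CC·CC·CC·CC·CC·CC·CC·CC·CC·CC·CC·CC·CC·CC·CC
    A ↦ BA
    B ↦ DB
    C ↦ CC
    D ↦ BD

A->BA, B->DB, C->CC, D->BD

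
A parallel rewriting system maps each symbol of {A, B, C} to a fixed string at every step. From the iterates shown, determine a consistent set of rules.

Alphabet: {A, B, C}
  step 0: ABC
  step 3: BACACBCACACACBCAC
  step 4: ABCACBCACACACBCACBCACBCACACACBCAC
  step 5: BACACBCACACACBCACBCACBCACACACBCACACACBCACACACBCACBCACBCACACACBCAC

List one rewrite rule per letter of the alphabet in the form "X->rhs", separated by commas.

  step 4 ⇒ step 5: ABCACBCACACACBCACBCACBCACACACBCAC ⇒ B·A·CAC·B·CAC·A·CAC·B·CAC·B·CAC·B·CAC·A·CAC·B·CAC·A·CAC·B·CAC·A·CAC·B·CAC·B·CAC·B·CAC·A·CAC·B·CAC
    A ↦ B
    B ↦ A
    C ↦ CAC

A->B, B->A, C->CAC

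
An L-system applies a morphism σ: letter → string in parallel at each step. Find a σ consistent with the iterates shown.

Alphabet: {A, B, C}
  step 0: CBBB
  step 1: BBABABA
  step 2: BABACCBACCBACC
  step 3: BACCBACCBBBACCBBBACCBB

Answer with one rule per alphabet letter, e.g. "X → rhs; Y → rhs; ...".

A->CC, B->BA, C->B

  step 2 ⇒ step 3: BABACCBACCBACC ⇒ BA·CC·BA·CC·B·B·BA·CC·B·B·BA·CC·B·B
    A ↦ CC
    B ↦ BA
    C ↦ B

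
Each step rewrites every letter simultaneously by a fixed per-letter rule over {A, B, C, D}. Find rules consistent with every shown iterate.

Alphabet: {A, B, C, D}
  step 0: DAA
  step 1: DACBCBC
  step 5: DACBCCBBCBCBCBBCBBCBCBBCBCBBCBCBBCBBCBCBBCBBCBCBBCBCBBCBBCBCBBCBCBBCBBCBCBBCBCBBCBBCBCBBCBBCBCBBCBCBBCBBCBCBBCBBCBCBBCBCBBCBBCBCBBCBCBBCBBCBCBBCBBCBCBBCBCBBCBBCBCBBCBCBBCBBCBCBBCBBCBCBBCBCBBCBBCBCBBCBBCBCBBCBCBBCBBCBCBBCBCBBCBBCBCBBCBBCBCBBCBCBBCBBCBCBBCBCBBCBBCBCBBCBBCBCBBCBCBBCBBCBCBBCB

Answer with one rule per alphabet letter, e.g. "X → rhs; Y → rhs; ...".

A->BC, B->BCB, C->CB, D->DAC

  step 0 ⇒ step 1: DAA ⇒ DAC·BC·BC
    A ↦ BC
    D ↦ DAC
    B ↦ BCB  (constrained at step 1)
    C ↦ CB  (constrained at step 1)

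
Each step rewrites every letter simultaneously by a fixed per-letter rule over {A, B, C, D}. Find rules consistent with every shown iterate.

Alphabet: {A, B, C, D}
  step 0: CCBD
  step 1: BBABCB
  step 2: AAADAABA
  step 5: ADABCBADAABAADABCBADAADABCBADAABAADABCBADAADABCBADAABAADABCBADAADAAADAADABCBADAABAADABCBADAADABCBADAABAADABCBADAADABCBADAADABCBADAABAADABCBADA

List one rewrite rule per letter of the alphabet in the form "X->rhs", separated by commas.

  step 1 ⇒ step 2: BBABCB ⇒ A·A·ADA·A·B·A
    A ↦ ADA
    B ↦ A
    C ↦ B
  step 0 ⇒ step 1: CCBD ⇒ B·B·A·BCB
    D ↦ BCB

A->ADA, B->A, C->B, D->BCB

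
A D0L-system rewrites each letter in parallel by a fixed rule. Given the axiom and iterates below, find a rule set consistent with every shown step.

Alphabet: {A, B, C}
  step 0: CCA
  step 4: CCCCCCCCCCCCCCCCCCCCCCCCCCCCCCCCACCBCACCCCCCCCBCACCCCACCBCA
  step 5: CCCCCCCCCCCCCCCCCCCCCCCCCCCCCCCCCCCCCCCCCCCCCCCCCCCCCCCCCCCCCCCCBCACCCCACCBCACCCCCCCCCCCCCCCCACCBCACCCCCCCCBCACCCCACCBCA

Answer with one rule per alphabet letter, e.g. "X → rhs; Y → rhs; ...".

A->BCA, B->A, C->CC

  step 4 ⇒ step 5: CCCCCCCCCCCCCCCCCCCCCCCCCCCCCCCCACCBCACCCCCCCCBCACCCCACCBCA ⇒ CC·CC·CC·CC·CC·CC·CC·CC·CC·CC·CC·CC·CC·CC·CC·CC·CC·CC·CC·CC·CC·CC·CC·CC·CC·CC·CC·CC·CC·CC·CC·CC·BCA·CC·CC·A·CC·BCA·CC·CC·CC·CC·CC·CC·CC·CC·A·CC·BCA·CC·CC·CC·CC·BCA·CC·CC·A·CC·BCA
    A ↦ BCA
    B ↦ A
    C ↦ CC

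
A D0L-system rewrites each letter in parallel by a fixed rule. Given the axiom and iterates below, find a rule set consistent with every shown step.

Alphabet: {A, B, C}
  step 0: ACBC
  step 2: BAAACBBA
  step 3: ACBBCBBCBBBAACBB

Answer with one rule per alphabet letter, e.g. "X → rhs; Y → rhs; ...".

A->CBB, B->A, C->B

  step 2 ⇒ step 3: BAAACBBA ⇒ A·CBB·CBB·CBB·B·A·A·CBB
    A ↦ CBB
    B ↦ A
    C ↦ B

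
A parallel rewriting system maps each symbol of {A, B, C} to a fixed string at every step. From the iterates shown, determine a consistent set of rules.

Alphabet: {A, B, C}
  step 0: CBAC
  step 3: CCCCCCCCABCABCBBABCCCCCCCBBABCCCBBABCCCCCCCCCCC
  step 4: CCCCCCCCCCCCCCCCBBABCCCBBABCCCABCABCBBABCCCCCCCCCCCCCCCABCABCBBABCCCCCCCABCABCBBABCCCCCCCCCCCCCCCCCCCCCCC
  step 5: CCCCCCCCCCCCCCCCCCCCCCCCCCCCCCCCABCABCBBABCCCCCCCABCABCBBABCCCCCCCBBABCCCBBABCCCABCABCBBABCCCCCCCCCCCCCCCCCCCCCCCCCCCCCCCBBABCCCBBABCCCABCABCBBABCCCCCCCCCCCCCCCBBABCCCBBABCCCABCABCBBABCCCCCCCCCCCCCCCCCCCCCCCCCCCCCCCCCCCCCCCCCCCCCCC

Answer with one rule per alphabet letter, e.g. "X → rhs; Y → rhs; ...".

  step 4 ⇒ step 5: CCCCCCCCCCCCCCCCBBABCCCBBABCCCABCABCBBABCCCCCCCCCCCCCCCABCABCBBABCCCCCCCABCABCBBABCCCCCCCCCCCCCCCCCCCCCCC ⇒ CC·CC·CC·CC·CC·CC·CC·CC·CC·CC·CC·CC·CC·CC·CC·CC·ABC·ABC·BB·ABC·CC·CC·CC·ABC·ABC·BB·ABC·CC·CC·CC·BB·ABC·CC·BB·ABC·CC·ABC·ABC·BB·ABC·CC·CC·CC·CC·CC·CC·CC·CC·CC·CC·CC·CC·CC·CC·CC·BB·ABC·CC·BB·ABC·CC·ABC·ABC·BB·ABC·CC·CC·CC·CC·CC·CC·CC·BB·ABC·CC·BB·ABC·CC·ABC·ABC·BB·ABC·CC·CC·CC·CC·CC·CC·CC·CC·CC·CC·CC·CC·CC·CC·CC·CC·CC·CC·CC·CC·CC·CC·CC
    A ↦ BB
    B ↦ ABC
    C ↦ CC

A->BB, B->ABC, C->CC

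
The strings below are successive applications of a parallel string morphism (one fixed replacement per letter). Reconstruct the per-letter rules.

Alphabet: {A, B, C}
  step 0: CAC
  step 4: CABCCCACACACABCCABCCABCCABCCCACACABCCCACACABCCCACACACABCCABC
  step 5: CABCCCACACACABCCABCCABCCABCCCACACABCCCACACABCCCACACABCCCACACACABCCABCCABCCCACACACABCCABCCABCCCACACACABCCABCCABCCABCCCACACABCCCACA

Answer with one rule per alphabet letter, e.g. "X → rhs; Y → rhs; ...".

A->BC, B->CCA, C->CA

  step 4 ⇒ step 5: CABCCCACACACABCCABCCABCCABCCCACACABCCCACACABCCCACACACABCCABC ⇒ CA·BC·CCA·CA·CA·CA·BC·CA·BC·CA·BC·CA·BC·CCA·CA·CA·BC·CCA·CA·CA·BC·CCA·CA·CA·BC·CCA·CA·CA·CA·BC·CA·BC·CA·BC·CCA·CA·CA·CA·BC·CA·BC·CA·BC·CCA·CA·CA·CA·BC·CA·BC·CA·BC·CA·BC·CCA·CA·CA·BC·CCA·CA
    A ↦ BC
    B ↦ CCA
    C ↦ CA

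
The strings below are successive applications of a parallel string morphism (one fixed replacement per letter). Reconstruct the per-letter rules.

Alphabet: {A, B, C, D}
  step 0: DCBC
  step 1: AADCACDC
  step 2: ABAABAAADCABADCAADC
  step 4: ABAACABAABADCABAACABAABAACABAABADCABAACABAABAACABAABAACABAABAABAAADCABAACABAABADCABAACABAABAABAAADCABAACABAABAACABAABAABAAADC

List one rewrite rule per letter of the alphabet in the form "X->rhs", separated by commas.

A->ABA, B->AC, C->DC, D->AA

  step 1 ⇒ step 2: AADCACDC ⇒ ABA·ABA·AA·DC·ABA·DC·AA·DC
    A ↦ ABA
    C ↦ DC
    D ↦ AA
  step 0 ⇒ step 1: DCBC ⇒ AA·DC·AC·DC
    B ↦ AC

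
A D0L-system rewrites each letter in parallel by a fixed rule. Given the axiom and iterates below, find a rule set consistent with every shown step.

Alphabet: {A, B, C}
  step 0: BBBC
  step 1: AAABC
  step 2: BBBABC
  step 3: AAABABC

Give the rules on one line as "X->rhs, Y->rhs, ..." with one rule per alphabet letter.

A->B, B->A, C->BC

  step 2 ⇒ step 3: BBBABC ⇒ A·A·A·B·A·BC
    A ↦ B
    B ↦ A
    C ↦ BC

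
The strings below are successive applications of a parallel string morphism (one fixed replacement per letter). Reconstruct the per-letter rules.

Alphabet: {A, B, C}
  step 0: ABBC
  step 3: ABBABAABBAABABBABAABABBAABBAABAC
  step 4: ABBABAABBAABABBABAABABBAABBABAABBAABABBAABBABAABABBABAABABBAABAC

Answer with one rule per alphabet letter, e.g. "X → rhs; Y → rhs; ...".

  step 3 ⇒ step 4: ABBABAABBAABABBABAABABBAABBAABAC ⇒ AB·BA·BA·AB·BA·AB·AB·BA·BA·AB·AB·BA·AB·BA·BA·AB·BA·AB·AB·BA·AB·BA·BA·AB·AB·BA·BA·AB·AB·BA·AB·AC
    A ↦ AB
    B ↦ BA
    C ↦ AC

A->AB, B->BA, C->AC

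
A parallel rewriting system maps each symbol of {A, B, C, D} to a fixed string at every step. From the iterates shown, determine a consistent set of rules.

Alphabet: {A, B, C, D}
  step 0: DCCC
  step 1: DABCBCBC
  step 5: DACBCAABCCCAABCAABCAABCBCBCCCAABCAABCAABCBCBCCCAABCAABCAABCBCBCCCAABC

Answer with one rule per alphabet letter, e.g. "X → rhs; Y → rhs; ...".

A->C, B->AA, C->BC, D->DA

  step 0 ⇒ step 1: DCCC ⇒ DA·BC·BC·BC
    C ↦ BC
    D ↦ DA
    A ↦ C  (constrained at step 1)
    B ↦ AA  (constrained at step 1)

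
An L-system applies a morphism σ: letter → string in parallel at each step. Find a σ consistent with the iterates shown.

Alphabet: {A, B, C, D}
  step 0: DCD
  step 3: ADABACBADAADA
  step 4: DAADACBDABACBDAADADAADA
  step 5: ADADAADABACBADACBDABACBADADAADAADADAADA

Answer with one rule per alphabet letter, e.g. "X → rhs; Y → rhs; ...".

A->DA, B->CB, C->BA, D->A

  step 4 ⇒ step 5: DAADACBDABACBDAADADAADA ⇒ A·DA·DA·A·DA·BA·CB·A·DA·CB·DA·BA·CB·A·DA·DA·A·DA·A·DA·DA·A·DA
    A ↦ DA
    B ↦ CB
    C ↦ BA
    D ↦ A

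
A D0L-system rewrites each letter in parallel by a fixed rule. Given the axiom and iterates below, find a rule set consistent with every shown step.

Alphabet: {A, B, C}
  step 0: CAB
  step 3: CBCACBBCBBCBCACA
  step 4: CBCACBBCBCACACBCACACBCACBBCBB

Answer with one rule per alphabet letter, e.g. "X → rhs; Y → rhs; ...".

A->B, B->CA, C->CB

  step 3 ⇒ step 4: CBCACBBCBBCBCACA ⇒ CB·CA·CB·B·CB·CA·CA·CB·CA·CA·CB·CA·CB·B·CB·B
    A ↦ B
    B ↦ CA
    C ↦ CB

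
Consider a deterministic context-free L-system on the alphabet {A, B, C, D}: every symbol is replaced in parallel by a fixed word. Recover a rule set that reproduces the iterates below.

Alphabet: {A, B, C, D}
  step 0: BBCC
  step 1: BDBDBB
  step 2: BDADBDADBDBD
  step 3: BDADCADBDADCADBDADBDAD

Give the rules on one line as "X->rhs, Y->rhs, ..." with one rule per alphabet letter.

  step 2 ⇒ step 3: BDADBDADBDBD ⇒ BD·AD·C·AD·BD·AD·C·AD·BD·AD·BD·AD
    A ↦ C
    B ↦ BD
    D ↦ AD
  step 0 ⇒ step 1: BBCC ⇒ BD·BD·B·B
    C ↦ B

A->C, B->BD, C->B, D->AD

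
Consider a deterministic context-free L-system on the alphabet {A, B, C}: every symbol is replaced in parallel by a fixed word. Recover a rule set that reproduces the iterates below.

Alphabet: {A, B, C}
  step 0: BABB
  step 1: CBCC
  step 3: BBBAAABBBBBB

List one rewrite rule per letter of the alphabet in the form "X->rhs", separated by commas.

  step 0 ⇒ step 1: BABB ⇒ C·B·C·C
    A ↦ B
    B ↦ C
    C ↦ AAA  (constrained at step 1)

A->B, B->C, C->AAA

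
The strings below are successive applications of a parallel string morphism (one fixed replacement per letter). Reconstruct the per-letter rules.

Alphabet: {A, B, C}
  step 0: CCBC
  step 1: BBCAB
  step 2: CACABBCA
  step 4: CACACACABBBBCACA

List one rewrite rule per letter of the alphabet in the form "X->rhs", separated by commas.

A->B, B->CA, C->B

  step 1 ⇒ step 2: BBCAB ⇒ CA·CA·B·B·CA
    A ↦ B
    B ↦ CA
    C ↦ B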